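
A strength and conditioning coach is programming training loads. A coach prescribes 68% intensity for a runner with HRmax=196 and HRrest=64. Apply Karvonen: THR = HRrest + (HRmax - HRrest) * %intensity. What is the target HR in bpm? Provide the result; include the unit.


Heart rate reserve = 196 - 64 = 132
Intensity fraction = 68 / 100 = 0.68
THR = 64 + 132 * 0.68 = 153.76 bpm

153.76 bpm


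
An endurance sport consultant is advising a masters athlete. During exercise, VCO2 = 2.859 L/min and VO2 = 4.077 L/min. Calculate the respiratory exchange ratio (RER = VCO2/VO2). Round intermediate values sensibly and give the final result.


RER = VCO2 / VO2
= 2.859 / 4.077
= 0.7013

0.7013


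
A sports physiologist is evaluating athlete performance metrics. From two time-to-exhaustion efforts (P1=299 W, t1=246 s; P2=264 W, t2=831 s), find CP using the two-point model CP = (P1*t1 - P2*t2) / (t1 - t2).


Work in trial 1 = 73554 J
Work in trial 2 = 219384 J
Delta work = -145830 J
Delta time = -585 s
CP = -145830 / -585 = 249.28 W

249.28 W


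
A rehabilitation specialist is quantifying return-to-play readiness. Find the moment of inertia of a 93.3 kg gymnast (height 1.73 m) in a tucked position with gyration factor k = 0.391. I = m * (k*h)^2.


Radius of gyration = 0.391 * 1.73 = 0.67643 m
I = 93.3 * 0.67643^2
= 93.3 * 0.457558
= 42.69 kg*m^2

42.69 kg*m^2


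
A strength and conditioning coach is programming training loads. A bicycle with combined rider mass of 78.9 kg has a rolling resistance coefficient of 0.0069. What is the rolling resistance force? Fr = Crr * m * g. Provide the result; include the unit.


Fr = 0.0069 * 78.9 * 9.81
= 0.54441 * 9.81
= 5.341 N

5.341 N


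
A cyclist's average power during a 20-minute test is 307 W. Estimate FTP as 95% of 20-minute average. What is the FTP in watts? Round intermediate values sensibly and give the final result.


FTP = 20-min power * 0.95
= 307 * 0.95
= 291.65 W

291.65 W


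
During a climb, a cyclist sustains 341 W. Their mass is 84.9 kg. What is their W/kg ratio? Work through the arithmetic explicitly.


Power-to-weight = 341 W / 84.9 kg
= 4.016 W/kg

4.016 W/kg


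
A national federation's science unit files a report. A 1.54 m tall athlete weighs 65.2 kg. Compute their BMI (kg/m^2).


height^2 = 2.3716 m^2
BMI = 65.2 / 2.3716 = 27.49 kg/m^2

27.49 kg/m^2


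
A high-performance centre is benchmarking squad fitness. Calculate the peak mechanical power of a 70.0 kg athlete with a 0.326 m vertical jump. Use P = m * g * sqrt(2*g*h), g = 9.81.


First, sqrt(2gh) = sqrt(2 * 9.81 * 0.326)
= sqrt(6.39612) = 2.529055 m/s
Power = 70.0 * 9.81 * 2.529055 = 1736.7 W

1736.7 W


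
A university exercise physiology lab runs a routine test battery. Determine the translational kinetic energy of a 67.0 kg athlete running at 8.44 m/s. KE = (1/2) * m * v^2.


KE = 0.5 * m * v^2
= 0.5 * 67.0 * 8.44^2
= 0.5 * 67.0 * 71.2336
= 2386.33 J

2386.33 J


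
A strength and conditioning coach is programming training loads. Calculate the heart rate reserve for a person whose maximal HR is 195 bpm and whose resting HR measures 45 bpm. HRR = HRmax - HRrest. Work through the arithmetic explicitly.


HRmax = 195 bpm
HRrest = 45 bpm
HRR = 195 - 45 = 150 bpm

150 bpm


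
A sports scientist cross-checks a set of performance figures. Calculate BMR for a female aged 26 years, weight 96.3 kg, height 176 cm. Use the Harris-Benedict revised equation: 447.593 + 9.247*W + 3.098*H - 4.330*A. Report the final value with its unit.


Substituting values:
W term = 9.247 * 96.3 = 890.4861
H term = 3.098 * 176 = 545.248
A term = 4.330 * 26 = 112.58
BMR = 1770.75 kcal/day

1770.75 kcal/day


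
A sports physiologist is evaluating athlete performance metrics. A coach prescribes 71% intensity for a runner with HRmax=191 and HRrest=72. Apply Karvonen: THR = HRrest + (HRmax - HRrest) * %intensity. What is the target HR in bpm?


Heart rate reserve = 191 - 72 = 119
Intensity fraction = 71 / 100 = 0.71
THR = 72 + 119 * 0.71 = 156.49 bpm

156.49 bpm


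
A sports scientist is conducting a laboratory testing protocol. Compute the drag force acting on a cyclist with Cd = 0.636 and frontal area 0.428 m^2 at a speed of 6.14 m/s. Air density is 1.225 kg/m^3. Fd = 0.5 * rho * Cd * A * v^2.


Step 1: v^2 = 37.6996
Step 2: Fd = 0.5 * 1.225 * 0.636 * 0.428 * 37.6996
= 6.286 N

6.286 N


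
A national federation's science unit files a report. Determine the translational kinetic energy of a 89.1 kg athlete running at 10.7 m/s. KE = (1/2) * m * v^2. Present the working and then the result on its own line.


KE = 0.5 * m * v^2
= 0.5 * 89.1 * 10.7^2
= 0.5 * 89.1 * 114.49
= 5100.53 J

5100.53 J


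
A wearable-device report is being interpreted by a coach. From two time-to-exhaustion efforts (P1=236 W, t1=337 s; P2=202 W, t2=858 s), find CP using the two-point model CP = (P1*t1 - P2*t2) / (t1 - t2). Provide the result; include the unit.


Work in trial 1 = 79532 J
Work in trial 2 = 173316 J
Delta work = -93784 J
Delta time = -521 s
CP = -93784 / -521 = 180.01 W

180.01 W


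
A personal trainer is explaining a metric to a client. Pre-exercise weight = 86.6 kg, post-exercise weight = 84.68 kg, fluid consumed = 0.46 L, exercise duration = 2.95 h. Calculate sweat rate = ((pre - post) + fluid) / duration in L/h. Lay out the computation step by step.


Weight loss = 86.6 - 84.68 = 1.92 kg (approx L)
Total sweat = 1.92 + 0.46 = 2.38 L
Sweat rate = 2.38 / 2.95 = 0.807 L/h

0.807 L/h


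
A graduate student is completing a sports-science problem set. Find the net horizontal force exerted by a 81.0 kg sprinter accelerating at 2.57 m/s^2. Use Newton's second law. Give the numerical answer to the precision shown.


Newton's second law: F = m * a
F = 81.0 * 2.57 = 208.17 N

208.17 N


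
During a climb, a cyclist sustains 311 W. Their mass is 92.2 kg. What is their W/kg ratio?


Power-to-weight = 311 W / 92.2 kg
= 3.373 W/kg

3.373 W/kg


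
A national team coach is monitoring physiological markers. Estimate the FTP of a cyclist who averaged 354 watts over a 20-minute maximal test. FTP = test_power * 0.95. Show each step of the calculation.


FTP = 354 * 0.95 = 336.3 W

336.3 W


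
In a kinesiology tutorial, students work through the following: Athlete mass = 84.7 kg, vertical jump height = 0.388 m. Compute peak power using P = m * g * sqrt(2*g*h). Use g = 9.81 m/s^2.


sqrt(2 * 9.81 * 0.388) = sqrt(7.61256) = 2.759087 m/s
P = 84.7 * 9.81 * 2.759087
= 2292.54 W

2292.54 W


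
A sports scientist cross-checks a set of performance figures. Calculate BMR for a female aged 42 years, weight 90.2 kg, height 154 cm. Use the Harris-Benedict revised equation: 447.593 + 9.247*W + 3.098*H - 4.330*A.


Substituting values:
W term = 9.247 * 90.2 = 834.0794
H term = 3.098 * 154 = 477.092
A term = 4.330 * 42 = 181.86
BMR = 1576.9 kcal/day

1576.9 kcal/day


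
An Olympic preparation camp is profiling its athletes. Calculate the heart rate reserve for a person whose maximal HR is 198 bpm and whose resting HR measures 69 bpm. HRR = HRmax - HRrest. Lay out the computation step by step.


HRmax = 198 bpm
HRrest = 69 bpm
HRR = 198 - 69 = 129 bpm

129 bpm


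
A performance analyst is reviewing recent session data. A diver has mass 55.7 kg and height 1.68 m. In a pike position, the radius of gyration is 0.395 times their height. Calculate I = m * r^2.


r = 0.395 * 1.68 = 0.6636 m
I = m * r^2 = 55.7 * 0.440365 = 24.528 kg*m^2

24.528 kg*m^2


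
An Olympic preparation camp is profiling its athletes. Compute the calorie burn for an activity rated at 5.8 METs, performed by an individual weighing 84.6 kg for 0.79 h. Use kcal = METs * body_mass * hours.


Product of METs and mass = 5.8 * 84.6 = 490.68
Total kcal = 490.68 * 0.79 = 387.64 kcal

387.64 kcal


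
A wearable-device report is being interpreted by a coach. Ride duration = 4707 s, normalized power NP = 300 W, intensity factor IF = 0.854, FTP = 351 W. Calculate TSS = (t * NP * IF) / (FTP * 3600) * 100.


Numerator = 4707 * 300 * 0.854 = 1205933.4
Denominator = 351 * 3600 = 1263600
TSS = 1205933.4 / 1263600 * 100
= 95.44

95.44 TSS


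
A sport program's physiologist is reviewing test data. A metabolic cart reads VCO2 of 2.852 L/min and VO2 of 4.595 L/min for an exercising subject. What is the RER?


RER = VCO2 / VO2 = 2.852 / 4.595 = 0.6207

0.6207


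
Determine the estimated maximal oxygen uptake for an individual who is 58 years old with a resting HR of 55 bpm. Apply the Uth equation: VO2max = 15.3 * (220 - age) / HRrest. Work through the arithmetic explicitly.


HRmax = 220 - 58 = 162
VO2max = 15.3 * (162 / 55)
= 15.3 * 2.9455
= 45.07 mL/kg/min

45.07 mL/kg/min


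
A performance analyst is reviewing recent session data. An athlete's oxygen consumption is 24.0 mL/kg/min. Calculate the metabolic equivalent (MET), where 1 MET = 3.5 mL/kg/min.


MET = VO2 / 3.5
= 24.0 / 3.5
= 6.86 METs

6.86 METs


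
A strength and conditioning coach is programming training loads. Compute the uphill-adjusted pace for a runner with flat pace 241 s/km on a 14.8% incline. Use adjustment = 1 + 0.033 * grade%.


Adjustment factor = 1 + 0.033 * 14.8 = 1.4884
Grade-adjusted pace = 241 * 1.4884 = 358.7 s/km

358.7 s/km


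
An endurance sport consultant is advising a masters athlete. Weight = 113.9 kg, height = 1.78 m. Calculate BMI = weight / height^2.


height^2 = 1.78^2 = 3.1684
BMI = 113.9 / 3.1684 = 35.95 kg/m^2

35.95 kg/m^2


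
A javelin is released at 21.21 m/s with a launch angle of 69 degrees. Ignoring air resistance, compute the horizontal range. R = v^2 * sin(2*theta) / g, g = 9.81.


Launch speed squared = 449.8641
sin(2 * 69 deg) = 0.669131
Range = 449.8641 * 0.669131 / 9.81
= 30.685 m

30.685 m


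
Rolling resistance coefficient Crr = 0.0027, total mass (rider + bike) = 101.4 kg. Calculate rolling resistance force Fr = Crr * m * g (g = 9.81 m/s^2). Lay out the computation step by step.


Fr = Crr * m * g
= 0.0027 * 101.4 * 9.81
= 2.686 N

2.686 N


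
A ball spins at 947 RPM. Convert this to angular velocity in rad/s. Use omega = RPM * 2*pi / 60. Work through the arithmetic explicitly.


omega = 947 * 2 * pi / 60
= 947 * 6.28318531 / 60
= 5950.176 / 60
= 99.17 rad/s

99.17 rad/s


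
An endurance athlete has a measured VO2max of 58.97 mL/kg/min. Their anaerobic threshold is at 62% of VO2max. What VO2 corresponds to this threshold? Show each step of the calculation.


Anaerobic threshold VO2 = VO2max * 62%
= 58.97 * 0.62
= 36.56 mL/kg/min

36.56 mL/kg/min


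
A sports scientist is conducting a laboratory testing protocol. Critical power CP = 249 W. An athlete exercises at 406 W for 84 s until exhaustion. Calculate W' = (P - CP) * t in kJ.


P - CP = 406 - 249 = 157 W
W' = 157 * 84 = 13188 J
= 13188 / 1000 = 13.188 kJ

13.188 kJ


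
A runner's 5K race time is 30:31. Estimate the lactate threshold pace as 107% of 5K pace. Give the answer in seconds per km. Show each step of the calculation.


Total race time = 30*60 + 31 = 1831 seconds
5K pace = 1831 / 5 = 366.2 sec/km
LT pace = 366.2 * 1.07 = 391.83 sec/km

391.83 s/km


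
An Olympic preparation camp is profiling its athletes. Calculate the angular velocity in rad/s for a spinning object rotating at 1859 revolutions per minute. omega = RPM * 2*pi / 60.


omega = RPM * 2*pi / 60
= 1859 * 6.28318531 / 60
= 194.674 rad/s

194.674 rad/s


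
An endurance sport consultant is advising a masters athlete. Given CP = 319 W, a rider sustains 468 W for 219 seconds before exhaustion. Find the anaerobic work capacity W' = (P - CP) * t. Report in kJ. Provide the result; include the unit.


Excess power = 468 - 319 = 149 W
Work above CP = 149 * 219 = 32631 J
W' = 32.631 kJ

32.631 kJ


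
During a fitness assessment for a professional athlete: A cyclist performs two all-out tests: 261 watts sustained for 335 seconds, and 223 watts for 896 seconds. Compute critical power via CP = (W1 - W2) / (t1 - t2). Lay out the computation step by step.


W1 = P1 * t1 = 261 * 335 = 87435 J
W2 = P2 * t2 = 223 * 896 = 199808 J
CP = (87435 - 199808) / (335 - 896)
= 200.31 W

200.31 W


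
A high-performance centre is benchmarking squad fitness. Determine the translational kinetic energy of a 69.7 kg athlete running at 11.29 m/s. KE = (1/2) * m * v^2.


KE = 0.5 * m * v^2
= 0.5 * 69.7 * 11.29^2
= 0.5 * 69.7 * 127.4641
= 4442.12 J

4442.12 J


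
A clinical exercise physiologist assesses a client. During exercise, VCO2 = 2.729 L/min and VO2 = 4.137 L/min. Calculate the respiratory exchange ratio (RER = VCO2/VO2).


RER = VCO2 / VO2
= 2.729 / 4.137
= 0.6597

0.6597


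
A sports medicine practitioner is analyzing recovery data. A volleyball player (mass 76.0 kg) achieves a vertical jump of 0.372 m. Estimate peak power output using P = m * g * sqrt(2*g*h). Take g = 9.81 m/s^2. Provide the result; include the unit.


2 * g * h = 2 * 9.81 * 0.372 = 7.29864
sqrt(7.29864) = 2.7016 m/s
P = 76.0 * 9.81 * 2.7016 = 2014.2 W

2014.2 W


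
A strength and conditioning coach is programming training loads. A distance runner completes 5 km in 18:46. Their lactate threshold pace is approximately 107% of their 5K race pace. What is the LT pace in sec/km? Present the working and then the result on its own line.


Convert to seconds: 18 min 46 s = 1126 s
Pace per km = 1126 / 5 = 225.2 s/km
LT pace = 225.2 * 1.07 = 240.96 s/km

240.96 s/km


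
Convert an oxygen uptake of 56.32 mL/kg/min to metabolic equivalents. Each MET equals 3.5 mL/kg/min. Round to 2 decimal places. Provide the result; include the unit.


One MET = 3.5 mL/kg/min
Number of METs = 56.32 / 3.5
= 16.09 METs

16.09 METs


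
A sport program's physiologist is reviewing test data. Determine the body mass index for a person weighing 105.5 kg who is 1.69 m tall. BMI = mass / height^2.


BMI = mass / height^2
= 105.5 / 1.69^2
= 105.5 / 2.8561
= 36.94 kg/m^2

36.94 kg/m^2


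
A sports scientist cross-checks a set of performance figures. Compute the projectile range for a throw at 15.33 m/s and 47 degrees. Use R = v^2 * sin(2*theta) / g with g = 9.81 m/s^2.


Two times the angle = 94 degrees
sin(94) = 0.997564
R = 235.0089 * 0.997564 / 9.81 = 23.898 m

23.898 m


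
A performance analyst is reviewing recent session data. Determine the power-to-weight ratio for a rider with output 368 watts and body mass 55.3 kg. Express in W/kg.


P/W = 368 / 55.3 = 6.655 W/kg

6.655 W/kg


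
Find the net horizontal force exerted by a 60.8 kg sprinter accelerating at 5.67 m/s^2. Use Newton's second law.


Newton's second law: F = m * a
F = 60.8 * 5.67 = 344.74 N

344.74 N


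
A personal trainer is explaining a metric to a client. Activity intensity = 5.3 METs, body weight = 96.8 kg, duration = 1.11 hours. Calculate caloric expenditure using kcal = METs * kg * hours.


kcal = 5.3 * 96.8 * 1.11
= 513.04 * 1.11
= 569.47 kcal

569.47 kcal


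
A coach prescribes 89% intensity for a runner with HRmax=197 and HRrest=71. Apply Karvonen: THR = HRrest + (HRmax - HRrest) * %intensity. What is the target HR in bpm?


Heart rate reserve = 197 - 71 = 126
Intensity fraction = 89 / 100 = 0.89
THR = 71 + 126 * 0.89 = 183.14 bpm

183.14 bpm


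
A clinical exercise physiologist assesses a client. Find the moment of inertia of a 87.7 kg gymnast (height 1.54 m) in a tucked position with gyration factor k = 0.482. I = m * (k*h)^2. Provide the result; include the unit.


Radius of gyration = 0.482 * 1.54 = 0.74228 m
I = 87.7 * 0.74228^2
= 87.7 * 0.55098
= 48.321 kg*m^2

48.321 kg*m^2


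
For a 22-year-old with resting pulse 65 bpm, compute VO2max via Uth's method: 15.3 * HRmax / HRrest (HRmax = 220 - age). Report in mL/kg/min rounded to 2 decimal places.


Step 1: HRmax = 220 - 22 = 198 bpm
Step 2: Ratio = 198 / 65 = 3.0462
Step 3: VO2max = 15.3 * 3.0462 = 46.61 mL/kg/min

46.61 mL/kg/min


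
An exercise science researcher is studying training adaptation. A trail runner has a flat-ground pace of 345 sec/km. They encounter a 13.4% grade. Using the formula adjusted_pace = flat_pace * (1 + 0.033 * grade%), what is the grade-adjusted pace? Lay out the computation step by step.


Grade factor = 1 + 0.033 * 13.4 = 1.4422
Adjusted = 345 * 1.4422 = 497.56 sec/km

497.56 s/km


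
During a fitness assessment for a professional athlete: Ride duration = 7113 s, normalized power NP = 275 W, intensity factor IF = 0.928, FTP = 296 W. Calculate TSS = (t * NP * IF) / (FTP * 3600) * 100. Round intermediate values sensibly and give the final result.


Numerator = 7113 * 275 * 0.928 = 1815237.6
Denominator = 296 * 3600 = 1065600
TSS = 1815237.6 / 1065600 * 100
= 170.35

170.35 TSS


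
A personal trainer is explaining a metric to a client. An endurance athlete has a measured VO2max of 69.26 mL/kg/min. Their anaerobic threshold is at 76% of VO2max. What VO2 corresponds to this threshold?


Anaerobic threshold VO2 = VO2max * 76%
= 69.26 * 0.76
= 52.64 mL/kg/min

52.64 mL/kg/min


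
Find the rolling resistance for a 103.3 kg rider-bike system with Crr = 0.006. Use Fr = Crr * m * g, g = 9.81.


m * g = 103.3 * 9.81 = 1013.373 N
Fr = 0.006 * 1013.373 = 6.08 N

6.08 N


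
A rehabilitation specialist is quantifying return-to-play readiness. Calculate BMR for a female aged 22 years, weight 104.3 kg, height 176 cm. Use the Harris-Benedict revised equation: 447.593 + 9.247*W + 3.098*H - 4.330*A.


Substituting values:
W term = 9.247 * 104.3 = 964.4621
H term = 3.098 * 176 = 545.248
A term = 4.330 * 22 = 95.26
BMR = 1862.04 kcal/day

1862.04 kcal/day


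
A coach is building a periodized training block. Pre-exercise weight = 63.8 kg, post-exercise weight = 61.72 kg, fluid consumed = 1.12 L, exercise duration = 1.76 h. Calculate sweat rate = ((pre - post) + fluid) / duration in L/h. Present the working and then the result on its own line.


Weight loss = 63.8 - 61.72 = 2.08 kg (approx L)
Total sweat = 2.08 + 1.12 = 3.2 L
Sweat rate = 3.2 / 1.76 = 1.818 L/h

1.818 L/h


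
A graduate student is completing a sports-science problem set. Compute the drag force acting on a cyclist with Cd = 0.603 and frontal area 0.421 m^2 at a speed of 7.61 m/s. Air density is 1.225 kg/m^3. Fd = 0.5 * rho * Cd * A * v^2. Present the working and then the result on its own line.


Step 1: v^2 = 57.9121
Step 2: Fd = 0.5 * 1.225 * 0.603 * 0.421 * 57.9121
= 9.005 N

9.005 N


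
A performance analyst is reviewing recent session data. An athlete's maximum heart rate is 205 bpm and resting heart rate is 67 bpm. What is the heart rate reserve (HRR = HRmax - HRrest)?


HRR = HRmax - HRrest
= 205 - 67
= 138 bpm

138 bpm


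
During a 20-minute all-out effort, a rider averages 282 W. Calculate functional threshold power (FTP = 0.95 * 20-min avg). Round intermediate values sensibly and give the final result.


FTP = 0.95 * 282
= 267.9 W

267.9 W


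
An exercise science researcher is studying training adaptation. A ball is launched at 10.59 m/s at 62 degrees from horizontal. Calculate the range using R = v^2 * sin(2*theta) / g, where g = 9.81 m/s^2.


sin(2 * 62) = sin(124) = 0.829038
v^2 = 10.59^2 = 112.1481
R = 112.1481 * 0.829038 / 9.81
= 9.478 m

9.478 m


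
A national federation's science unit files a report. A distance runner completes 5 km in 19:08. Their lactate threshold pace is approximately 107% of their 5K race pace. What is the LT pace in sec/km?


Convert to seconds: 19 min 8 s = 1148 s
Pace per km = 1148 / 5 = 229.6 s/km
LT pace = 229.6 * 1.07 = 245.67 s/km

245.67 s/km


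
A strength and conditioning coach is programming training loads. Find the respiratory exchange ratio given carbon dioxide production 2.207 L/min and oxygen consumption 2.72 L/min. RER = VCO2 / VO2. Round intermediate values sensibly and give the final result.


VCO2 = 2.207 L/min
VO2 = 2.72 L/min
RER = 2.207 / 2.72 = 0.8114

0.8114


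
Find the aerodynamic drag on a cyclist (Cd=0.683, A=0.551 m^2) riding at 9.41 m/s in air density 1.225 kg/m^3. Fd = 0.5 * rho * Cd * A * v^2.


Fd = 0.5 * 1.225 * 0.683 * 0.551 * 9.41^2
= 0.5 * 1.225 * 0.683 * 0.551 * 88.5481
= 20.411 N

20.411 N


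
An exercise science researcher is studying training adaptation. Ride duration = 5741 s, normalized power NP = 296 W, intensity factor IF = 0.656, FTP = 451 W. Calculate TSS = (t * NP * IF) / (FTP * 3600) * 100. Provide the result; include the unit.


Numerator = 5741 * 296 * 0.656 = 1114764.416
Denominator = 451 * 3600 = 1623600
TSS = 1114764.416 / 1623600 * 100
= 68.66

68.66 TSS


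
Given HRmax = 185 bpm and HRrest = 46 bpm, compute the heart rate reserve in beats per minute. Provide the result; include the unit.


Heart rate reserve = maximum HR minus resting HR
HRR = 185 - 46 = 139 bpm

139 bpm


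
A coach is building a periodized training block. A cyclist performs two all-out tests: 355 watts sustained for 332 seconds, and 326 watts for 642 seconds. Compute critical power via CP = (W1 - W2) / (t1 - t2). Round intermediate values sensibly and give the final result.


W1 = P1 * t1 = 355 * 332 = 117860 J
W2 = P2 * t2 = 326 * 642 = 209292 J
CP = (117860 - 209292) / (332 - 642)
= 294.94 W

294.94 W


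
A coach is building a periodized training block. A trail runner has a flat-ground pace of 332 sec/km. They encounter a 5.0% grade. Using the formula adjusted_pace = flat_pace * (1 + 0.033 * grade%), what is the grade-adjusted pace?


Grade factor = 1 + 0.033 * 5.0 = 1.165
Adjusted = 332 * 1.165 = 386.78 sec/km

386.78 s/km


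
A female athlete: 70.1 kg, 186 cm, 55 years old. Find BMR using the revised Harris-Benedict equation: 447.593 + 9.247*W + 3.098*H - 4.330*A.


Intercept = 447.593
Weight contribution = 9.247 * 70.1 = 648.2147
Height contribution = 3.098 * 186 = 576.228
Age contribution = 4.33 * 55 = 238.15
BMR = 447.593 + 648.2147 + 576.228 - 238.15
= 1433.89 kcal/day

1433.89 kcal/day


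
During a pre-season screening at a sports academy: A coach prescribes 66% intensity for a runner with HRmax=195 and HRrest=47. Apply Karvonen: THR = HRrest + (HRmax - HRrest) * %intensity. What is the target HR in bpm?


Heart rate reserve = 195 - 47 = 148
Intensity fraction = 66 / 100 = 0.66
THR = 47 + 148 * 0.66 = 144.68 bpm

144.68 bpm


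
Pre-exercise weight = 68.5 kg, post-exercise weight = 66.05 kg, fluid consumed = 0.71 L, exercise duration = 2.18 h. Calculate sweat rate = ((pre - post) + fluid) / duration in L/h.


Weight loss = 68.5 - 66.05 = 2.45 kg (approx L)
Total sweat = 2.45 + 0.71 = 3.16 L
Sweat rate = 3.16 / 2.18 = 1.45 L/h

1.45 L/h


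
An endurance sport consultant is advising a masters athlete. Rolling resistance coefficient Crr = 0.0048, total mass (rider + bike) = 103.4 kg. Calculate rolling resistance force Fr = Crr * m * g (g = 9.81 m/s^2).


Fr = Crr * m * g
= 0.0048 * 103.4 * 9.81
= 4.869 N

4.869 N


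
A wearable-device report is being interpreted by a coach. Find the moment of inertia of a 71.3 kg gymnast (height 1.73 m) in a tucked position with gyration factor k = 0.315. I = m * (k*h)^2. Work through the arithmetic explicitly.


Radius of gyration = 0.315 * 1.73 = 0.54495 m
I = 71.3 * 0.54495^2
= 71.3 * 0.296971
= 21.174 kg*m^2

21.174 kg*m^2


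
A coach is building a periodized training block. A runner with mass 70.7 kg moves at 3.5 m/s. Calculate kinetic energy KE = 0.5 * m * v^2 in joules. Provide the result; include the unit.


v^2 = 3.5^2 = 12.25
KE = 0.5 * 70.7 * 12.25
= 433.04 J

433.04 J


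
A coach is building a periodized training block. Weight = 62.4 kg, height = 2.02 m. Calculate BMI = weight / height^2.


height^2 = 2.02^2 = 4.0804
BMI = 62.4 / 4.0804 = 15.29 kg/m^2

15.29 kg/m^2


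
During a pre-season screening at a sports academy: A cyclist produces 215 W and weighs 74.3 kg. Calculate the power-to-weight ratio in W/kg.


P/W = power / mass
= 215 / 74.3
= 2.894 W/kg

2.894 W/kg


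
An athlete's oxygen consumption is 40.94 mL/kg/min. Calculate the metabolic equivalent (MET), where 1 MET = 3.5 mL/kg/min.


MET = VO2 / 3.5
= 40.94 / 3.5
= 11.7 METs

11.7 METs


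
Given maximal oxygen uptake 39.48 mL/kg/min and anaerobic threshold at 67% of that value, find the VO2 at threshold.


Percentage as decimal = 0.67
VO2 at AT = 39.48 * 0.67 = 26.45 mL/kg/min

26.45 mL/kg/min


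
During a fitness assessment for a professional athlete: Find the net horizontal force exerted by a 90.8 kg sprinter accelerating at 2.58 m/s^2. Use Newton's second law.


Newton's second law: F = m * a
F = 90.8 * 2.58 = 234.26 N

234.26 N


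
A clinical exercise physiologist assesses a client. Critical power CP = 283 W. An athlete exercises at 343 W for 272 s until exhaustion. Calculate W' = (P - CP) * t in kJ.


P - CP = 343 - 283 = 60 W
W' = 60 * 272 = 16320 J
= 16320 / 1000 = 16.32 kJ

16.32 kJ


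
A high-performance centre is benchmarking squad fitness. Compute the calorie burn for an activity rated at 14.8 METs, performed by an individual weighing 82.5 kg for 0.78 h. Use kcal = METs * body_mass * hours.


Product of METs and mass = 14.8 * 82.5 = 1221.0
Total kcal = 1221.0 * 0.78 = 952.38 kcal

952.38 kcal


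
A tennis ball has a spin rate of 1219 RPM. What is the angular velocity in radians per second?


Convert RPM to rad/s: multiply by 2*pi and divide by 60
omega = 1219 * 2 * pi / 60
= 127.653 rad/s

127.653 rad/s


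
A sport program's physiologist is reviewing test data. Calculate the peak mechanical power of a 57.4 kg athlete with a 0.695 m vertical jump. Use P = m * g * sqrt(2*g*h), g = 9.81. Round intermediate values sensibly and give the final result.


First, sqrt(2gh) = sqrt(2 * 9.81 * 0.695)
= sqrt(13.6359) = 3.692682 m/s
Power = 57.4 * 9.81 * 3.692682 = 2079.33 W

2079.33 W


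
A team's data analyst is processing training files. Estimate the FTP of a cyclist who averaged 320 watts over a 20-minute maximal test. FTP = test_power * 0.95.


FTP = 320 * 0.95 = 304.0 W

304.0 W


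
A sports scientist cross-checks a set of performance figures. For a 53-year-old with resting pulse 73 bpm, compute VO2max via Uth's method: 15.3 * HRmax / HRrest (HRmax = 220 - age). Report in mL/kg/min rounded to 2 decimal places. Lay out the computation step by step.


Step 1: HRmax = 220 - 53 = 167 bpm
Step 2: Ratio = 167 / 73 = 2.2877
Step 3: VO2max = 15.3 * 2.2877 = 35.0 mL/kg/min

35.0 mL/kg/min


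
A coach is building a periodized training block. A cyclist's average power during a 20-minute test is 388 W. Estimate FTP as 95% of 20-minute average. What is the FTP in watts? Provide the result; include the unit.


FTP = 20-min power * 0.95
= 388 * 0.95
= 368.6 W

368.6 W


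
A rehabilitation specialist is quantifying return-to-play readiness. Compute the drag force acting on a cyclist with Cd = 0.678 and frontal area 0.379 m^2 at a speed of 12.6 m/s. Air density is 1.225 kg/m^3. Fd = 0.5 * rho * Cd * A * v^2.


Step 1: v^2 = 158.76
Step 2: Fd = 0.5 * 1.225 * 0.678 * 0.379 * 158.76
= 24.987 N

24.987 N


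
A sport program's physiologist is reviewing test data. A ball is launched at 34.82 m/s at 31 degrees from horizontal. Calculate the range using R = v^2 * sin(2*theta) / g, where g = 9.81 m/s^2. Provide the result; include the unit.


sin(2 * 31) = sin(62) = 0.882948
v^2 = 34.82^2 = 1212.4324
R = 1212.4324 * 0.882948 / 9.81
= 109.125 m

109.125 m


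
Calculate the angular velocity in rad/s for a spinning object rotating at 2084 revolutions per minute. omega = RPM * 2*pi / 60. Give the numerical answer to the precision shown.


omega = RPM * 2*pi / 60
= 2084 * 6.28318531 / 60
= 218.236 rad/s

218.236 rad/s


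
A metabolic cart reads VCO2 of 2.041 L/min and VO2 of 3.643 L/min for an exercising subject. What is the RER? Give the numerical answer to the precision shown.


RER = VCO2 / VO2 = 2.041 / 3.643 = 0.5603

0.5603


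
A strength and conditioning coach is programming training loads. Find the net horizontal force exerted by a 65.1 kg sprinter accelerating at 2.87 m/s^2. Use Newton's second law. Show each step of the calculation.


Newton's second law: F = m * a
F = 65.1 * 2.87 = 186.84 N

186.84 N


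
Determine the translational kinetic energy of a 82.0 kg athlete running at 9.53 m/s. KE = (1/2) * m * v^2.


KE = 0.5 * m * v^2
= 0.5 * 82.0 * 9.53^2
= 0.5 * 82.0 * 90.8209
= 3723.66 J

3723.66 J


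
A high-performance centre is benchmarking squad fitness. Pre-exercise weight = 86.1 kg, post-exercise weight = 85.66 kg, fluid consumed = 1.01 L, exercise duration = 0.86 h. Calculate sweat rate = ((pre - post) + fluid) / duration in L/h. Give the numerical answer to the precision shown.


Weight loss = 86.1 - 85.66 = 0.44 kg (approx L)
Total sweat = 0.44 + 1.01 = 1.45 L
Sweat rate = 1.45 / 0.86 = 1.686 L/h

1.686 L/h


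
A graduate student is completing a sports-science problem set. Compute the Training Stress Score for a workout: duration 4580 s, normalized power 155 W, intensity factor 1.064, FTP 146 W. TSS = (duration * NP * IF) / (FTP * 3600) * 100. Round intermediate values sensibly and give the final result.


Product = 4580 * 155 * 1.064 = 755333.6
Base = 146 * 3600 = 525600
TSS = 755333.6 / 525600 * 100 = 143.71

143.71 TSS


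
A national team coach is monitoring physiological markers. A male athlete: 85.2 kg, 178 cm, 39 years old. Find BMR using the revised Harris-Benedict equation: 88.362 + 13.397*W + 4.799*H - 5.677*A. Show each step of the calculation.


Intercept = 88.362
Weight contribution = 13.397 * 85.2 = 1141.4244
Height contribution = 4.799 * 178 = 854.222
Age contribution = 5.677 * 39 = 221.403
BMR = 88.362 + 1141.4244 + 854.222 - 221.403
= 1862.61 kcal/day

1862.61 kcal/day


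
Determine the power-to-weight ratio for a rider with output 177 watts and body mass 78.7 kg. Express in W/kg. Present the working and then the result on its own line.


P/W = 177 / 78.7 = 2.249 W/kg

2.249 W/kg


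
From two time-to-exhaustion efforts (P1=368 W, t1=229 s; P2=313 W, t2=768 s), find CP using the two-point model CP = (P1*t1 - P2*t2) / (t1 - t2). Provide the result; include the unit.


Work in trial 1 = 84272 J
Work in trial 2 = 240384 J
Delta work = -156112 J
Delta time = -539 s
CP = -156112 / -539 = 289.63 W

289.63 W


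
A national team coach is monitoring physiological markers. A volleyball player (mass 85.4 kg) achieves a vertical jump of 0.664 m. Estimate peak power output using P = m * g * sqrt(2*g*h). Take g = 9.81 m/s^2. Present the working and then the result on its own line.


2 * g * h = 2 * 9.81 * 0.664 = 13.02768
sqrt(13.02768) = 3.609388 m/s
P = 85.4 * 9.81 * 3.609388 = 3023.85 W

3023.85 W


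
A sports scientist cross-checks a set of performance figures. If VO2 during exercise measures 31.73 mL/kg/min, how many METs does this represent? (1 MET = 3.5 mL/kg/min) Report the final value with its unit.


METs = VO2 / 3.5 = 31.73 / 3.5 = 9.07

9.07 METs


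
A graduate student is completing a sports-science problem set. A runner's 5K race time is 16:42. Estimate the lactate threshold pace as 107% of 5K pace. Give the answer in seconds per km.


Total race time = 16*60 + 42 = 1002 seconds
5K pace = 1002 / 5 = 200.4 sec/km
LT pace = 200.4 * 1.07 = 214.43 sec/km

214.43 s/km


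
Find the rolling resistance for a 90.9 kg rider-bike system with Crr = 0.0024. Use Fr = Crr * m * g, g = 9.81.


m * g = 90.9 * 9.81 = 891.729 N
Fr = 0.0024 * 891.729 = 2.14 N

2.14 N


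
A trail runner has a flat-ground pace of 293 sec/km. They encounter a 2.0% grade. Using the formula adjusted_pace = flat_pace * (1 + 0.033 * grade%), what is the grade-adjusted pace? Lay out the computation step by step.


Grade factor = 1 + 0.033 * 2.0 = 1.066
Adjusted = 293 * 1.066 = 312.34 sec/km

312.34 s/km


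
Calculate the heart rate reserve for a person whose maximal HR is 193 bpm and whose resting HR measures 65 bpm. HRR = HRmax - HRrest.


HRmax = 193 bpm
HRrest = 65 bpm
HRR = 193 - 65 = 128 bpm

128 bpm


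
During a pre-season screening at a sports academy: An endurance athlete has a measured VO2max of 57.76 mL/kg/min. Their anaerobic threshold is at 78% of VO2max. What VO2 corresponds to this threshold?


Anaerobic threshold VO2 = VO2max * 78%
= 57.76 * 0.78
= 45.05 mL/kg/min

45.05 mL/kg/min


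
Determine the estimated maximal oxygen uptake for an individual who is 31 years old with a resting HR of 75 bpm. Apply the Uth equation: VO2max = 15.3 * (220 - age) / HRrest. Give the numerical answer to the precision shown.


HRmax = 220 - 31 = 189
VO2max = 15.3 * (189 / 75)
= 15.3 * 2.52
= 38.56 mL/kg/min

38.56 mL/kg/min


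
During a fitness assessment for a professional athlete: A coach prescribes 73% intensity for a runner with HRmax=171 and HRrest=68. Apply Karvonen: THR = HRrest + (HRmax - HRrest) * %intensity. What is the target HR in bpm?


Heart rate reserve = 171 - 68 = 103
Intensity fraction = 73 / 100 = 0.73
THR = 68 + 103 * 0.73 = 143.19 bpm

143.19 bpm


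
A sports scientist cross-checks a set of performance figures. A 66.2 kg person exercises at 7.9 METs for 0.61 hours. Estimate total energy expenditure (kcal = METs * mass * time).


Energy = METs * mass(kg) * time(h)
= 7.9 * 66.2 * 0.61
= 319.02 kcal

319.02 kcal


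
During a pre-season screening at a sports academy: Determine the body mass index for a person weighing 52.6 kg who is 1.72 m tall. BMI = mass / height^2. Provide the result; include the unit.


BMI = mass / height^2
= 52.6 / 1.72^2
= 52.6 / 2.9584
= 17.78 kg/m^2

17.78 kg/m^2


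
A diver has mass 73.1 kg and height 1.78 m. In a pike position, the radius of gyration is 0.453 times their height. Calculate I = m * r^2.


r = 0.453 * 1.78 = 0.80634 m
I = m * r^2 = 73.1 * 0.650184 = 47.528 kg*m^2

47.528 kg*m^2


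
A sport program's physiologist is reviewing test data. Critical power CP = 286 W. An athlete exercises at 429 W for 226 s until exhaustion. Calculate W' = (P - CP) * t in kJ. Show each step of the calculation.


P - CP = 429 - 286 = 143 W
W' = 143 * 226 = 32318 J
= 32318 / 1000 = 32.318 kJ

32.318 kJ


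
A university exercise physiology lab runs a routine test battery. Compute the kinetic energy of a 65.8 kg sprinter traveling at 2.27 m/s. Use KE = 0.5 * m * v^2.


Velocity squared = 5.1529
KE = 0.5 * 65.8 * 5.1529 = 169.53 J

169.53 J


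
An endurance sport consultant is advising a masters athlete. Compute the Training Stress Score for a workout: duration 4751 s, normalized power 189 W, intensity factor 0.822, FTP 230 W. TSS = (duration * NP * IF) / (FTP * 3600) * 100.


Product = 4751 * 189 * 0.822 = 738105.858
Base = 230 * 3600 = 828000
TSS = 738105.858 / 828000 * 100 = 89.14

89.14 TSS


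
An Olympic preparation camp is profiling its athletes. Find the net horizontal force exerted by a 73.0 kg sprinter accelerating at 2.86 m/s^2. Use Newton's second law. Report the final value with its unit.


Newton's second law: F = m * a
F = 73.0 * 2.86 = 208.78 N

208.78 N


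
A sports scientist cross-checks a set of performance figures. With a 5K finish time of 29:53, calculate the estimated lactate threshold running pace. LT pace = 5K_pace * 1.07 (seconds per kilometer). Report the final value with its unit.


Race duration = 1793 s for 5 km
Average pace = 1793 / 5 = 358.6 s/km
LT pace = 358.6 * 1.07
= 383.7 s/km

383.7 s/km


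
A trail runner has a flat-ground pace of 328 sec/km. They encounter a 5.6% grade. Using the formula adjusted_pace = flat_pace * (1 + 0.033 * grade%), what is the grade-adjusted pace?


Grade factor = 1 + 0.033 * 5.6 = 1.1848
Adjusted = 328 * 1.1848 = 388.61 sec/km

388.61 s/km


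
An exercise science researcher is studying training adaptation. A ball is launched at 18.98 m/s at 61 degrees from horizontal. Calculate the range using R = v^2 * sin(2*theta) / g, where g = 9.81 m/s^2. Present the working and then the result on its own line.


sin(2 * 61) = sin(122) = 0.848048
v^2 = 18.98^2 = 360.2404
R = 360.2404 * 0.848048 / 9.81
= 31.142 m

31.142 m


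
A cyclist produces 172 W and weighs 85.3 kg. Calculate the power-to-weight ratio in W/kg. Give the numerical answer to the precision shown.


P/W = power / mass
= 172 / 85.3
= 2.016 W/kg

2.016 W/kg


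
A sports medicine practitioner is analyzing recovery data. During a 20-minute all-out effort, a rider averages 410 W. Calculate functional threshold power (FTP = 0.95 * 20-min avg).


FTP = 0.95 * 410
= 389.5 W

389.5 W


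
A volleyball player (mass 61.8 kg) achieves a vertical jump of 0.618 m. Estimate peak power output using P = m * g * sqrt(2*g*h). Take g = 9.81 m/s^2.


2 * g * h = 2 * 9.81 * 0.618 = 12.12516
sqrt(12.12516) = 3.48212 m/s
P = 61.8 * 9.81 * 3.48212 = 2111.06 W

2111.06 W


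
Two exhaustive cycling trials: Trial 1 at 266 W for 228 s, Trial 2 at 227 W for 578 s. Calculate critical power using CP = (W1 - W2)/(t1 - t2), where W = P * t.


W1 = 266 * 228 = 60648 J
W2 = 227 * 578 = 131206 J
CP = (60648 - 131206) / (228 - 578)
= -70558 / -350
= 201.59 W

201.59 W


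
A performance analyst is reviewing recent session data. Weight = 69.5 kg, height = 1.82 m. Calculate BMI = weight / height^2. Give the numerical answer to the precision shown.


height^2 = 1.82^2 = 3.3124
BMI = 69.5 / 3.3124 = 20.98 kg/m^2

20.98 kg/m^2


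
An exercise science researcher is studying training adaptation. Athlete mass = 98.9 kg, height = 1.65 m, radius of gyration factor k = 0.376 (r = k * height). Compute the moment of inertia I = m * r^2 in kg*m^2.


r = k * height = 0.376 * 1.65 = 0.6204 m
r^2 = 0.6204^2 = 0.384896
I = 98.9 * 0.384896 = 38.066 kg*m^2

38.066 kg*m^2


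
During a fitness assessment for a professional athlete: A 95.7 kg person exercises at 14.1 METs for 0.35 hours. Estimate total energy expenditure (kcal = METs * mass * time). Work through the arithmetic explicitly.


Energy = METs * mass(kg) * time(h)
= 14.1 * 95.7 * 0.35
= 472.28 kcal

472.28 kcal


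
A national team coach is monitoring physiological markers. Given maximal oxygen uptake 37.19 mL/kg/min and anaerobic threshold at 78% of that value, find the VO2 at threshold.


Percentage as decimal = 0.78
VO2 at AT = 37.19 * 0.78 = 29.01 mL/kg/min

29.01 mL/kg/min


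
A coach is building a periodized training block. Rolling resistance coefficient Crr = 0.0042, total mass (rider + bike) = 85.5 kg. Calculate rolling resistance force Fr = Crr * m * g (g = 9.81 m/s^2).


Fr = Crr * m * g
= 0.0042 * 85.5 * 9.81
= 3.523 N

3.523 N


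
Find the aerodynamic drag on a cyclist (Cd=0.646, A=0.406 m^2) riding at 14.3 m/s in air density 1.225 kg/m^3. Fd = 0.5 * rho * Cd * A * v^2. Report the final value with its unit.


Fd = 0.5 * 1.225 * 0.646 * 0.406 * 14.3^2
= 0.5 * 1.225 * 0.646 * 0.406 * 204.49
= 32.85 N

32.85 N


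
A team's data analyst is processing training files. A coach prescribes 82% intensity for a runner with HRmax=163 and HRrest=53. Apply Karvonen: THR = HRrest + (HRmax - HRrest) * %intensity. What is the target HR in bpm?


Heart rate reserve = 163 - 53 = 110
Intensity fraction = 82 / 100 = 0.82
THR = 53 + 110 * 0.82 = 143.2 bpm

143.2 bpm


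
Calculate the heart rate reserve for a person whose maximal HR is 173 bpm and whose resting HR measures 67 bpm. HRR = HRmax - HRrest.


HRmax = 173 bpm
HRrest = 67 bpm
HRR = 173 - 67 = 106 bpm

106 bpm


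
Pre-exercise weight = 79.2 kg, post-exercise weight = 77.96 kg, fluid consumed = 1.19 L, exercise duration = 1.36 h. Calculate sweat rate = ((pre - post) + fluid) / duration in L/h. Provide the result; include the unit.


Weight loss = 79.2 - 77.96 = 1.24 kg (approx L)
Total sweat = 1.24 + 1.19 = 2.43 L
Sweat rate = 2.43 / 1.36 = 1.787 L/h

1.787 L/h


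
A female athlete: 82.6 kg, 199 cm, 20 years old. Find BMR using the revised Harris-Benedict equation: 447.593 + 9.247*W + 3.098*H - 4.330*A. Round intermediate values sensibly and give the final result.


Intercept = 447.593
Weight contribution = 9.247 * 82.6 = 763.8022
Height contribution = 3.098 * 199 = 616.502
Age contribution = 4.33 * 20 = 86.6
BMR = 447.593 + 763.8022 + 616.502 - 86.6
= 1741.3 kcal/day

1741.3 kcal/day
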